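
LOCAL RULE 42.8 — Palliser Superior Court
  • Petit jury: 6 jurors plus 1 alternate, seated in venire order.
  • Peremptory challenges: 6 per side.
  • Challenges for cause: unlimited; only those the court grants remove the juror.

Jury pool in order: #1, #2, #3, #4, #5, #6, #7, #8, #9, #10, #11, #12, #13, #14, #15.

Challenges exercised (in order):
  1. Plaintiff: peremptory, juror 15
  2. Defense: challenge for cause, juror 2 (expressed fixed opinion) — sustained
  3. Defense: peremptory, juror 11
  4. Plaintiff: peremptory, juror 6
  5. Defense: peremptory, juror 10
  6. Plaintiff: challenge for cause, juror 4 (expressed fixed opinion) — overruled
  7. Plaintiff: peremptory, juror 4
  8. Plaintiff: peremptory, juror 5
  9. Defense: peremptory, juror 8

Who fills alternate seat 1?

14

Removed: #2, #4, #5, #6, #8, #10, #11, #15.
Filling seats in venire order through position 7: #1, #3, #7, #9, #12, #13, #14.
So alternate 1 is #14.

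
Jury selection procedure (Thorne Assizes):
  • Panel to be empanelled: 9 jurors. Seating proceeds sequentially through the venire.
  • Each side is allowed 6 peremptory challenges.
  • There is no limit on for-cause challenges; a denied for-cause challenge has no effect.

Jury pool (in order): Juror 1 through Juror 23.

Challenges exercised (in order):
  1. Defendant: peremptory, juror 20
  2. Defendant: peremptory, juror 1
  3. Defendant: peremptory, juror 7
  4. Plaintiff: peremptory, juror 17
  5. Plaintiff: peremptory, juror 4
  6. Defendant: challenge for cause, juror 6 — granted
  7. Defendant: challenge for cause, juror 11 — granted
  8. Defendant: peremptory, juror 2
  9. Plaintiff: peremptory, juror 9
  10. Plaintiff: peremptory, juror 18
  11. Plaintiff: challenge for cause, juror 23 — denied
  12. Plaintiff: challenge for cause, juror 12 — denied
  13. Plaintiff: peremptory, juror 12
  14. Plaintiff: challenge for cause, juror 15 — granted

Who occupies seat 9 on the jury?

21

Removed: #1, #2, #4, #6, #7, #9, #11, #12, #15, #17, #18, #20. (#23 stays — for-cause denied.)
Filling seats in venire order through position 9: #3, #5, #8, #10, #13, #14, #16, #19, #21.
So seat 9 is #21.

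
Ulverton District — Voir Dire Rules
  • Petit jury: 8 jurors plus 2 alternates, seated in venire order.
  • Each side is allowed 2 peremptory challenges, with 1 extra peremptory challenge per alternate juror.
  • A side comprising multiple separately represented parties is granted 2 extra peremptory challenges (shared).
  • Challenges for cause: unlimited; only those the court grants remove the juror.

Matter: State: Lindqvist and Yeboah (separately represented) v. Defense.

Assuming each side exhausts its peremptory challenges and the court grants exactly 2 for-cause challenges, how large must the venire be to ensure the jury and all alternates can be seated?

22

Seats to fill: 8 + 2 alternates = 10.
Peremptories — State: 2 + 1×2 + 2 = 6; Defense: 2 + 1×2 = 4; total 10.
For-cause removals: 2.
Minimum venire: 10 + 10 + 2 = 22.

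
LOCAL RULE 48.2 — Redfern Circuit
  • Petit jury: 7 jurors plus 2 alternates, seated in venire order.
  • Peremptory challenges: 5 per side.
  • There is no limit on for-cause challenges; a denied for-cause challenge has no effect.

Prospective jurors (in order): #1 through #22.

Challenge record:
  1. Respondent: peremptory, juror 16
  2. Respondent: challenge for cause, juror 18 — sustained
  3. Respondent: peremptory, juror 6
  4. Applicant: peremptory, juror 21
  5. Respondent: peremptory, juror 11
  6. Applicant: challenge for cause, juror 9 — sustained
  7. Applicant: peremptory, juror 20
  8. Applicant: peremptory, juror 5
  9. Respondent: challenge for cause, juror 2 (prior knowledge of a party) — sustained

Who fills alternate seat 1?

13

Removed: #2, #5, #6, #9, #11, #16, #18, #20, #21.
Seating in order: seats 1–7 → #1, #3, #4, #7, #8, #10, #12; alternates → #13, #14.
So alternate 1 is #13.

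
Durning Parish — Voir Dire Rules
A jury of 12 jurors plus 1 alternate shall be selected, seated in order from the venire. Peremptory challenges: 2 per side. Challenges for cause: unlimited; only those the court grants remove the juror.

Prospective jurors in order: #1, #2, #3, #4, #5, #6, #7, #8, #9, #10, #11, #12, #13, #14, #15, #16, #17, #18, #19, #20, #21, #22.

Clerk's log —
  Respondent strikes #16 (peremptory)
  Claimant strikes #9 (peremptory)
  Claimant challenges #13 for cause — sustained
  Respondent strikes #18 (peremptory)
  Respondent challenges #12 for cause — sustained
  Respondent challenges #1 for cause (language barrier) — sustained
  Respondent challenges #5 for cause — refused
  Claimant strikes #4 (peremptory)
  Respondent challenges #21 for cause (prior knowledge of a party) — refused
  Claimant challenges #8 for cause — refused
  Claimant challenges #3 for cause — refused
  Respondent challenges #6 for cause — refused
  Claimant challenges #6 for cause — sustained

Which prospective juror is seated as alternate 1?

21

Removed: #1, #4, #6, #9, #12, #13, #16, #18. (#3, #5, #8, #21 stay — for-cause denied.)
Seating in order: seats 1–12 → #2, #3, #5, #7, #8, #10, #11, #14, #15, #17, #19, #20; alternates → #21.
So alternate 1 is #21.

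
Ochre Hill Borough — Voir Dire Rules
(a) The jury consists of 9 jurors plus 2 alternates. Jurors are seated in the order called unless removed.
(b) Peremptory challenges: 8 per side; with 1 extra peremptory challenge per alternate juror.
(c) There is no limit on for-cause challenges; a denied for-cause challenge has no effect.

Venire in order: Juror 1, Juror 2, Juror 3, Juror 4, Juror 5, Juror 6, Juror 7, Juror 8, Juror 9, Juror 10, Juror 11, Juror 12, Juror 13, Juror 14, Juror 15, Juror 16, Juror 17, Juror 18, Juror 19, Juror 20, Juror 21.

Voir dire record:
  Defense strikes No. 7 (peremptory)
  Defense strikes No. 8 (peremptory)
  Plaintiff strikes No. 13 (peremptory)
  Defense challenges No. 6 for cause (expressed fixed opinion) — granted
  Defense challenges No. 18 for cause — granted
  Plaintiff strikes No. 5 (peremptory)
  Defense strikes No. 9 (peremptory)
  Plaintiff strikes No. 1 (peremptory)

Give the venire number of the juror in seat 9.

Removed: #1, #5, #6, #7, #8, #9, #13, #18.
Seating in order: seats 1–9 → #2, #3, #4, #10, #11, #12, #14, #15, #16; alternates → #17, #19.
So seat 9 is #16.

16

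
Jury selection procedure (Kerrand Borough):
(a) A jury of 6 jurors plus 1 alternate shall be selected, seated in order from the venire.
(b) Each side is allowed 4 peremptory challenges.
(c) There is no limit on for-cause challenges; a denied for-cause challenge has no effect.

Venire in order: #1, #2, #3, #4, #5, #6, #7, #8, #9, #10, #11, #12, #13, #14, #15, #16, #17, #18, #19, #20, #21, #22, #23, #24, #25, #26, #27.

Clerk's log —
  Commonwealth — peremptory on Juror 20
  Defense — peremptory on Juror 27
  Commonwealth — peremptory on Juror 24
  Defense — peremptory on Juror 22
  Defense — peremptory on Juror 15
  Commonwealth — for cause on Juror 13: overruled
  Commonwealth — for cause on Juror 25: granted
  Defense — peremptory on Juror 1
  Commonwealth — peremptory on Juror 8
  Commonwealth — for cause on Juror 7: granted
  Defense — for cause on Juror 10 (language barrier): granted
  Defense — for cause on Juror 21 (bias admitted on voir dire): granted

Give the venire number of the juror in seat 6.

9

Removed: #1, #7, #8, #10, #15, #20, #21, #22, #24, #25, #27. (#13 stays — for-cause denied.)
Seating in order: seats 1–6 → #2, #3, #4, #5, #6, #9; alternates → #11.
So seat 6 is #9.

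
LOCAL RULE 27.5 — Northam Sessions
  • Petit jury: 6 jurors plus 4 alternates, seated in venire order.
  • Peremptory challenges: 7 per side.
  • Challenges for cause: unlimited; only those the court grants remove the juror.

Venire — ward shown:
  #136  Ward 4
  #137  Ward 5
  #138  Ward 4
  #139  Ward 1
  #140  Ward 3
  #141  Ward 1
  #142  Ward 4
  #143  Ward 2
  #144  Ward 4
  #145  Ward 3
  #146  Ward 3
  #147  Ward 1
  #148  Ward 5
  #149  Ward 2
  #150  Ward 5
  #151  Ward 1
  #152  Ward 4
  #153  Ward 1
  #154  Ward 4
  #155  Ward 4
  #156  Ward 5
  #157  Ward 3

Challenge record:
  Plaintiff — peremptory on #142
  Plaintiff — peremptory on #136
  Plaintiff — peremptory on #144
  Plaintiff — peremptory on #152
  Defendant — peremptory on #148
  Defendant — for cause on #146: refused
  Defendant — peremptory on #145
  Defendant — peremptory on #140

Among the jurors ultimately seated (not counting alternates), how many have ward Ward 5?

1

Removed: #136, #140, #142, #144, #145, #148, #152.
Seated jurors 1–6: #137, #138, #139, #141, #143, #146 (alternates #147, #149, #150, #151 not counted).
Of those, in Ward 5: #137 → 1.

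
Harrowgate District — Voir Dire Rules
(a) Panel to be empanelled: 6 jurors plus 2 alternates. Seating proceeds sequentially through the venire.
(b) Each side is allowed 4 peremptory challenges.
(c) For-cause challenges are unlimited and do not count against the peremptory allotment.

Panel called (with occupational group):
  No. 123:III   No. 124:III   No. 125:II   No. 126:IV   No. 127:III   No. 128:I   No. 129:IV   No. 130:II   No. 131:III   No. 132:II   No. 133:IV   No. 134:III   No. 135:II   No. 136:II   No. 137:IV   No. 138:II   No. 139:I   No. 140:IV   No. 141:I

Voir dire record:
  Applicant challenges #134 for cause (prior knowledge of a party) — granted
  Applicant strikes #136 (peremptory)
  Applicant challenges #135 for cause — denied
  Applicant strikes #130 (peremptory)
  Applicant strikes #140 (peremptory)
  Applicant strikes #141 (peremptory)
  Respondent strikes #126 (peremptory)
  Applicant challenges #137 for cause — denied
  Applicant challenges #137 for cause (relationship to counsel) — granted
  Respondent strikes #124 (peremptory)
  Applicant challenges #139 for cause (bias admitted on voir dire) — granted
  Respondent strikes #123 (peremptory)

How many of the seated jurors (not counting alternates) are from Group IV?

Removed: #123, #124, #126, #130, #134, #136, #137, #139, #140, #141.
Seated jurors 1–6: #125, #127, #128, #129, #131, #132 (alternates #133, #135 not counted).
Of those, in Group IV: #129 → 1.

1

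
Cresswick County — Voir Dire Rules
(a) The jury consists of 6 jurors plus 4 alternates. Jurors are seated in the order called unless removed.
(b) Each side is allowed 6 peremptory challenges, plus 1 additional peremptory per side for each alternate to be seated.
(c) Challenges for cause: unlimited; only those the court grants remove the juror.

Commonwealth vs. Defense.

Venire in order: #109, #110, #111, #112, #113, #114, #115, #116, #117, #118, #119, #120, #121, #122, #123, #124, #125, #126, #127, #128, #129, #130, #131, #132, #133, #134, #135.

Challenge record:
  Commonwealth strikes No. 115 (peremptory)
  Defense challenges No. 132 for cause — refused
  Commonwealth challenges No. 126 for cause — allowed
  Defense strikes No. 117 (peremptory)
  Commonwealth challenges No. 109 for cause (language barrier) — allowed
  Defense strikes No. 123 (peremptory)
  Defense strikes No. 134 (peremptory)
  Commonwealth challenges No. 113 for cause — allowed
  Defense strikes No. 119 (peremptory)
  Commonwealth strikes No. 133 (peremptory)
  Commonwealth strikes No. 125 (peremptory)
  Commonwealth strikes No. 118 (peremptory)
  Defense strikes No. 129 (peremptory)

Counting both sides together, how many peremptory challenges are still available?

11

Commonwealth allotment: 6 base + 1 × 4 alternates = 10. Defense allotment: 6 base + 1 × 4 alternates = 10.
Commonwealth peremptories used: #115, #133, #125, #118 — 4 (for-cause on #126, #109, #113 don't count).
Defense peremptories used: #117, #123, #134, #119, #129 — 5 (the for-cause on #132 doesn't count).
Remaining: (10 − 4) + (10 − 5) = 11.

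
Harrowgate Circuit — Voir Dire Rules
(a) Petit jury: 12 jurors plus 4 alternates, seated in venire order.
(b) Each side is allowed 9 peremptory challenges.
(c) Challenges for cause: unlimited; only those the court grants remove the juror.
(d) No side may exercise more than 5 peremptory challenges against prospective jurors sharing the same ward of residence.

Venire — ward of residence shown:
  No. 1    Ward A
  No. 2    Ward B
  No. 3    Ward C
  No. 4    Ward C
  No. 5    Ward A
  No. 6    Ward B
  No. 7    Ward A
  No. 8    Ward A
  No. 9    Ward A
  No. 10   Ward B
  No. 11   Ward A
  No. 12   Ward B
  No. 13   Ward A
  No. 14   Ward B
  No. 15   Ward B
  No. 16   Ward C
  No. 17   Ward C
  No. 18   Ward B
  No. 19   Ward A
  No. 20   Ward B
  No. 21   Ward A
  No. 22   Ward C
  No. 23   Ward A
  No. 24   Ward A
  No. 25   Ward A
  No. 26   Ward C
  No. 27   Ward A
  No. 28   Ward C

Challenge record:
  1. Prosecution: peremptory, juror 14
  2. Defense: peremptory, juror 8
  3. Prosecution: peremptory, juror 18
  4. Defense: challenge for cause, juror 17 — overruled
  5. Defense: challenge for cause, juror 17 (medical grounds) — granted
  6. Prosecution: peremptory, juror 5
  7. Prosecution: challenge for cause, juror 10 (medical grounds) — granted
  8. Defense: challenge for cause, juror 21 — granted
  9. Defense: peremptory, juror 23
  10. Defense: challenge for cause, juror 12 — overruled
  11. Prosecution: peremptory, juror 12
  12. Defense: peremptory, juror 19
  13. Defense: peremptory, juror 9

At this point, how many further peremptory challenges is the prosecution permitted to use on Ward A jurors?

4

Prosecution peremptories so far: #14, #18, #5, #12 — 4 of 9 used, 5 left overall.
Against Ward A: #5 — 1 used; per-ward cap 5 leaves 4.
Binding limit: min(5, 4) = 4.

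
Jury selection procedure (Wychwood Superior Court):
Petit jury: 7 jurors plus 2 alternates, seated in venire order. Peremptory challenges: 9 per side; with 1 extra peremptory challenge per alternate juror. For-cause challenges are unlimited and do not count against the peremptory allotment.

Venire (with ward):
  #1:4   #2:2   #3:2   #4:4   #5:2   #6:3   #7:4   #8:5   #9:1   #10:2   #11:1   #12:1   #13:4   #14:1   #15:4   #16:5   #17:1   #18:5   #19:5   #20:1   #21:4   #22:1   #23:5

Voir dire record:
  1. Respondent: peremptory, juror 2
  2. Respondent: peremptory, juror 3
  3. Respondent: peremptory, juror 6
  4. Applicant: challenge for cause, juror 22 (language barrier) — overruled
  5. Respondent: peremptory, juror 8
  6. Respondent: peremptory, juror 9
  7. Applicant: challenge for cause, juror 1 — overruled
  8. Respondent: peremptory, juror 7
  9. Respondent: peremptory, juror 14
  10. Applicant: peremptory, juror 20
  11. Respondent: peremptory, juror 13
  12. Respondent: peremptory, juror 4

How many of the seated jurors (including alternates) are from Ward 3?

Removed: #2, #3, #4, #6, #7, #8, #9, #13, #14, #20.
Seated (9 incl. alternates): #1, #5, #10, #11, #12, #15, #16, #17, #18.
None of those are in Ward 3 → 0.

0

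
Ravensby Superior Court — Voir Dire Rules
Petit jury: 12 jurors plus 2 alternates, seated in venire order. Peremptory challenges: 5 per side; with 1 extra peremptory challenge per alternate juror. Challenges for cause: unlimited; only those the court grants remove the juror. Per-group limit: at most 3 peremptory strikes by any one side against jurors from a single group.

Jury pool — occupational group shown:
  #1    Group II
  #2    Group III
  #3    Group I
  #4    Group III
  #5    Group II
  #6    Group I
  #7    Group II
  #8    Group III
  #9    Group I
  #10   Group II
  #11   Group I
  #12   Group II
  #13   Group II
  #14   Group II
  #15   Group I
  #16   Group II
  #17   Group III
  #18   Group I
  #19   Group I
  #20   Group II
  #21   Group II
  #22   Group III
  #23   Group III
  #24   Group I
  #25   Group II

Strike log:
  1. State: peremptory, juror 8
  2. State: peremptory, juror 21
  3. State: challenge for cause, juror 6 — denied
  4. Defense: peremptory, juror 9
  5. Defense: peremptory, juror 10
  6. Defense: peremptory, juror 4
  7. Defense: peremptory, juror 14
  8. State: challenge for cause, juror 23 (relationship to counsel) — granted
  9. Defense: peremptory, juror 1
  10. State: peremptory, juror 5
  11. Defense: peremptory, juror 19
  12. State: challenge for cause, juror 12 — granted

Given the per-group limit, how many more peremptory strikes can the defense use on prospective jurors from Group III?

Defense peremptories so far: #9, #10, #4, #14, #1, #19 — 6 of 7 used, 1 left overall.
Against Group III: #4 — 1 used; per-group cap 3 leaves 2.
Binding limit: min(1, 2) = 1.

1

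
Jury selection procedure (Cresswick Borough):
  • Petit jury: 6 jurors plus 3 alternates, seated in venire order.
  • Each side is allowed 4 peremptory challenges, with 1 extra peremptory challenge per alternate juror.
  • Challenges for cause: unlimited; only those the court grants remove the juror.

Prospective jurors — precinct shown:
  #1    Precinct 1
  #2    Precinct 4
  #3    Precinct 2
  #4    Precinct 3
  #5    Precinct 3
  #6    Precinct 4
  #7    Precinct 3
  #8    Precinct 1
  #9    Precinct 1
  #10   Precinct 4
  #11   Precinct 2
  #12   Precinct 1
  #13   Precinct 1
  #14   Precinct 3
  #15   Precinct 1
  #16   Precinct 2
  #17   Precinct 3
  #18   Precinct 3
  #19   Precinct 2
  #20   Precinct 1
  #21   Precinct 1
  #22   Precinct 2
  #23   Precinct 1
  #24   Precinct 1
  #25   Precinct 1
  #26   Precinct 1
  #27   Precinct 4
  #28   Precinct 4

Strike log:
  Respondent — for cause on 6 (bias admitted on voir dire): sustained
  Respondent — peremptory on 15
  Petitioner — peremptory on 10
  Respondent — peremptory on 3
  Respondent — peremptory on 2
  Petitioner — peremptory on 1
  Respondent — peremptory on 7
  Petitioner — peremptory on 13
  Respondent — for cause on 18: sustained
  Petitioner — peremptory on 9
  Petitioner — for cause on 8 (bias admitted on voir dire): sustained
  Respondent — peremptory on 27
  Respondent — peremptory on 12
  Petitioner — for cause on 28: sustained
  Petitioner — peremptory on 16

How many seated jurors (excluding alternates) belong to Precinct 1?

0

Removed: #1, #2, #3, #6, #7, #8, #9, #10, #12, #13, #15, #16, #18, #27, #28.
Seated jurors 1–6: #4, #5, #11, #14, #17, #19 (alternates #20, #21, #22 not counted).
None of those are in Precinct 1 → 0.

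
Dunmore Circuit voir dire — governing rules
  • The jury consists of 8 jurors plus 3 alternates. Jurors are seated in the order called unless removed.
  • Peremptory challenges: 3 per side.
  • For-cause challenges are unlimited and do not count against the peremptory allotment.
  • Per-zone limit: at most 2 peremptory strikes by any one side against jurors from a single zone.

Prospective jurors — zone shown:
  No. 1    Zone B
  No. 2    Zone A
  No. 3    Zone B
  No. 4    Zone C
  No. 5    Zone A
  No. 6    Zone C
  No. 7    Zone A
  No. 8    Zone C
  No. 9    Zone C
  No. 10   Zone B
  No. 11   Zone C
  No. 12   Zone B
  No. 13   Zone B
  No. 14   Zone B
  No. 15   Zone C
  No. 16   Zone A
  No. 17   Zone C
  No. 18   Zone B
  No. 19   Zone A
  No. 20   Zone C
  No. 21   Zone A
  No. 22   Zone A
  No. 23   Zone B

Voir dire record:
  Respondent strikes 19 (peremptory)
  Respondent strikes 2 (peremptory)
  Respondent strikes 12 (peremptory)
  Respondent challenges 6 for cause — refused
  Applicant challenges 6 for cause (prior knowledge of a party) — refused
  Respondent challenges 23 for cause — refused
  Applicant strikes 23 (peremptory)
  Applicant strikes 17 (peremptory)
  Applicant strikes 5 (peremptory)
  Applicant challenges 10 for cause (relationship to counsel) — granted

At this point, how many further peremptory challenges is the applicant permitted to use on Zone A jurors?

Applicant peremptories so far: #23, #17, #5 — 3 of 3 used, 0 left overall.
Against Zone A: #5 — 1 used; per-zone cap 2 leaves 1.
Binding limit: min(0, 1) = 0.

0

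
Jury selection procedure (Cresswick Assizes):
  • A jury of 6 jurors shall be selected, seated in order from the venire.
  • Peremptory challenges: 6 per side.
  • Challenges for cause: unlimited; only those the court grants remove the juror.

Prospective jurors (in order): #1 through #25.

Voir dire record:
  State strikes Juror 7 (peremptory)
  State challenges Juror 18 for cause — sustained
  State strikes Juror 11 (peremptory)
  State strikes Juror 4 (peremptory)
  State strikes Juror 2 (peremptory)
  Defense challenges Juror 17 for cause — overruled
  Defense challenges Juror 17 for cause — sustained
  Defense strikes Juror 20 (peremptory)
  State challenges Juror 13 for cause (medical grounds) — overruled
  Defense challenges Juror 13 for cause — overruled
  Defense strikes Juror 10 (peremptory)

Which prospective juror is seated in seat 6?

Removed: #2, #4, #7, #10, #11, #17, #18, #20. (#13 stays — for-cause denied.)
Seating in order: seats 1–6 → #1, #3, #5, #6, #8, #9.
So seat 6 is #9.

9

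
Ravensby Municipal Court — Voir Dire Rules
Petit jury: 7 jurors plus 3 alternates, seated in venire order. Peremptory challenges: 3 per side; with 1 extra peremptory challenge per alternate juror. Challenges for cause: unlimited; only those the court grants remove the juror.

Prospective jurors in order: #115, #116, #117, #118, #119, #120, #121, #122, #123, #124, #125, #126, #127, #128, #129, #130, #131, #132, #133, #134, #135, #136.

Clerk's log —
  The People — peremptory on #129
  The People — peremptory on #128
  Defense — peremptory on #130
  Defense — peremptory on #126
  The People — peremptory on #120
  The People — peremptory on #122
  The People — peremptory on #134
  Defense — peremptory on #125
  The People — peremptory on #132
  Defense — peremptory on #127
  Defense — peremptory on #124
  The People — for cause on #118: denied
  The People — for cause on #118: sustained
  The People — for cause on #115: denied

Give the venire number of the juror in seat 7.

Removed: #118, #120, #122, #124, #125, #126, #127, #128, #129, #130, #132, #134. (#115 stays — for-cause denied.)
Seating in order: seats 1–7 → #115, #116, #117, #119, #121, #123, #131; alternates → #133, #135, #136.
So seat 7 is #131.

131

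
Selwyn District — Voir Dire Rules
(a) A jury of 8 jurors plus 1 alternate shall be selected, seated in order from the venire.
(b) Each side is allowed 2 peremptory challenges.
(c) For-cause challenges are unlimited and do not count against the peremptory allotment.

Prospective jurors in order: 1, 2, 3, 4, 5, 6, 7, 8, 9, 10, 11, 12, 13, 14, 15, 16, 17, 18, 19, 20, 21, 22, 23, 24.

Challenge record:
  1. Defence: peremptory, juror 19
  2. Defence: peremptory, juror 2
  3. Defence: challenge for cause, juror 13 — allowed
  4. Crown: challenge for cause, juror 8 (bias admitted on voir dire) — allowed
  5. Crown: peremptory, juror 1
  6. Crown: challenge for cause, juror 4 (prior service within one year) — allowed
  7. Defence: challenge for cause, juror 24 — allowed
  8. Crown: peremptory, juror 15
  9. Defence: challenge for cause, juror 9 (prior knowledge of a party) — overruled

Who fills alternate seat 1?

Removed: #1, #2, #4, #8, #13, #15, #19, #24. (#9 stays — for-cause denied.)
Filling seats in venire order through position 9: #3, #5, #6, #7, #9, #10, #11, #12, #14.
So alternate 1 is #14.

14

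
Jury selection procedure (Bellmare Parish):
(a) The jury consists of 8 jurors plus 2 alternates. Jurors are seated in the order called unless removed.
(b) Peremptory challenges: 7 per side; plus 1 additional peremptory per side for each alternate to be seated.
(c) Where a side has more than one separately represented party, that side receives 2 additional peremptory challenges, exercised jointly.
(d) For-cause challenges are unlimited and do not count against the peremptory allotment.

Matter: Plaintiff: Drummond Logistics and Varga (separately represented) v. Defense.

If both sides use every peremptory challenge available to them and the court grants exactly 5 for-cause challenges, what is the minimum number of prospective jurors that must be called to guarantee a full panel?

35

Seats to fill: 8 + 2 alternates = 10.
Peremptories — Plaintiff: 7 + 1×2 + 2 = 11; Defense: 7 + 1×2 = 9; total 20.
For-cause removals: 5.
Minimum venire: 10 + 20 + 5 = 35.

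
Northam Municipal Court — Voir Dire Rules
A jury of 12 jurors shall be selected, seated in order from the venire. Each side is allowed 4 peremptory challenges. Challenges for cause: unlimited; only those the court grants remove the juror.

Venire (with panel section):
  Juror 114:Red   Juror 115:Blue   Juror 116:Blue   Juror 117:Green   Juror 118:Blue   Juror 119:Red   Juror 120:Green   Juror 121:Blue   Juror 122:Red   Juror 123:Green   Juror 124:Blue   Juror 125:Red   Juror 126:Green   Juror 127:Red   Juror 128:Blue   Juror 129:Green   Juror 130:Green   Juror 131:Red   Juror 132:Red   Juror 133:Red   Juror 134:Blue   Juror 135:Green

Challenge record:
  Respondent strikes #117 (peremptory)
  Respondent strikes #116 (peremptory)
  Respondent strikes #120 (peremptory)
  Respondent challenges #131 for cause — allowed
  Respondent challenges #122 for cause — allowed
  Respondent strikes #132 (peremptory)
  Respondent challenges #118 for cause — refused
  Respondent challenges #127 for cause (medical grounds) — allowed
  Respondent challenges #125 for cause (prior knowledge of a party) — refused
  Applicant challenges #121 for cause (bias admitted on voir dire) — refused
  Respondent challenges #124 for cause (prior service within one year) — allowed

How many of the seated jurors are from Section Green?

4

Removed: #116, #117, #120, #122, #124, #127, #131, #132.
Seated jurors 1–12: #114, #115, #118, #119, #121, #123, #125, #126, #128, #129, #130, #133.
Of those, in Section Green: #123, #126, #129, #130 → 4.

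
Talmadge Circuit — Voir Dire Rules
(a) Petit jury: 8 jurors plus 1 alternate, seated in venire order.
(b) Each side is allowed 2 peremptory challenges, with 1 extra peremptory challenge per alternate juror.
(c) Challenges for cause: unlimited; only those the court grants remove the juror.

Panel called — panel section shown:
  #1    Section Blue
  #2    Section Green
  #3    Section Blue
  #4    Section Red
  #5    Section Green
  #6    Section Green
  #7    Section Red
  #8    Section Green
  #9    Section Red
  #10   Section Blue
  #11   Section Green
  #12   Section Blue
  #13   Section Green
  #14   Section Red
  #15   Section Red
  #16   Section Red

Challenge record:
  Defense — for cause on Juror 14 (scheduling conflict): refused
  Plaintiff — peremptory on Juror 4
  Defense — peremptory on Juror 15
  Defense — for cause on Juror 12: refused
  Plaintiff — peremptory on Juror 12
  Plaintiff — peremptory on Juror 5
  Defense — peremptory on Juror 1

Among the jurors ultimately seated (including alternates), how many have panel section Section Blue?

Removed: #1, #4, #5, #12, #15.
Seated (9 incl. alternates): #2, #3, #6, #7, #8, #9, #10, #11, #13.
Of those, in Section Blue: #3, #10 → 2.

2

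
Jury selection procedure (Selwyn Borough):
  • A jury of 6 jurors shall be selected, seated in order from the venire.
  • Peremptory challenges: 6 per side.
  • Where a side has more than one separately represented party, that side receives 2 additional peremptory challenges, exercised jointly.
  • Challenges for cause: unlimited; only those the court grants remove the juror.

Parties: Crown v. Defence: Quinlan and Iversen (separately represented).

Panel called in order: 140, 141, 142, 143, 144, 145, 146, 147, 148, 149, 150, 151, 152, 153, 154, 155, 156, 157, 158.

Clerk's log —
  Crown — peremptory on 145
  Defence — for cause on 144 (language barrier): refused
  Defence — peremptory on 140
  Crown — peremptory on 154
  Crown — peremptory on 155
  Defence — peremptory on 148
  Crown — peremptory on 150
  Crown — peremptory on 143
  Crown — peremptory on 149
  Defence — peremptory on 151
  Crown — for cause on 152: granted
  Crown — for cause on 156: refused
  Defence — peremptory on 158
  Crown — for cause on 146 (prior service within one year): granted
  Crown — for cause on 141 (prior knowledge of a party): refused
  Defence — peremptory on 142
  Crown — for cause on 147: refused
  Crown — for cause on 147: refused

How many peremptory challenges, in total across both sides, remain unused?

Crown allotment: 6. Defence allotment: 6 base + 2 multi-party = 8.
Crown peremptories used: #145, #154, #155, #150, #143, #149 — 6 (for-cause on #152, #156, #146, #141, #147, #147 don't count).
Defence peremptories used: #140, #148, #151, #158, #142 — 5 (the for-cause on #144 doesn't count).
Remaining: (6 − 6) + (8 − 5) = 3.

3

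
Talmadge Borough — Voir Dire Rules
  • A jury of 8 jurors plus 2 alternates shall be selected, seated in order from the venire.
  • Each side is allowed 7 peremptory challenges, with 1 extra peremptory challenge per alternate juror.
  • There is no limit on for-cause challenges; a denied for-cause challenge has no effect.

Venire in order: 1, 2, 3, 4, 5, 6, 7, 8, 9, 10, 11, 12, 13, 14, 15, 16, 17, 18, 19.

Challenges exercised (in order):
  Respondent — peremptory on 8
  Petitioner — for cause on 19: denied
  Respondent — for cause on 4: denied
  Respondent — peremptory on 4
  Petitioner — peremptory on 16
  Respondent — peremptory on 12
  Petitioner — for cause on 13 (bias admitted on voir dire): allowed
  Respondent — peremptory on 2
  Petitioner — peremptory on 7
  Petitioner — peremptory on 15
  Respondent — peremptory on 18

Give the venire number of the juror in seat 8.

14

Removed: #2, #4, #7, #8, #12, #13, #15, #16, #18. (#19 stays — for-cause denied.)
Filling seats in venire order through position 8: #1, #3, #5, #6, #9, #10, #11, #14.
So seat 8 is #14.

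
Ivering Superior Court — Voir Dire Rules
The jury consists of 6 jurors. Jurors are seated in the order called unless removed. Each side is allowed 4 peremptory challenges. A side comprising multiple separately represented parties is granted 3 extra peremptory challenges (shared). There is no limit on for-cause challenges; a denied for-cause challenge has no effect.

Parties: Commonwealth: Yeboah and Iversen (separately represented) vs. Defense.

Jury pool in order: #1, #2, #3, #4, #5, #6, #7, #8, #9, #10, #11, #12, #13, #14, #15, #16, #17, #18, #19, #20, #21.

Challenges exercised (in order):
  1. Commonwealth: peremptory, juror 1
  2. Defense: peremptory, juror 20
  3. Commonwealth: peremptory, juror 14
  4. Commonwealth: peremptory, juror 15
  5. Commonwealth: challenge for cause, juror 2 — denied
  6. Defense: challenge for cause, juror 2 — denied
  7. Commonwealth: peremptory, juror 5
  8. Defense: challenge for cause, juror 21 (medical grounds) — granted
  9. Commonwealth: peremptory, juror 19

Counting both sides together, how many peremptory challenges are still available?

Commonwealth allotment: 4 base + 3 multi-party = 7. Defense allotment: 4.
Commonwealth peremptories used: #1, #14, #15, #5, #19 — 5 (the for-cause on #2 doesn't count).
Defense peremptories used: #20 — 1 (for-cause on #2, #21 don't count).
Remaining: (7 − 5) + (4 − 1) = 5.

5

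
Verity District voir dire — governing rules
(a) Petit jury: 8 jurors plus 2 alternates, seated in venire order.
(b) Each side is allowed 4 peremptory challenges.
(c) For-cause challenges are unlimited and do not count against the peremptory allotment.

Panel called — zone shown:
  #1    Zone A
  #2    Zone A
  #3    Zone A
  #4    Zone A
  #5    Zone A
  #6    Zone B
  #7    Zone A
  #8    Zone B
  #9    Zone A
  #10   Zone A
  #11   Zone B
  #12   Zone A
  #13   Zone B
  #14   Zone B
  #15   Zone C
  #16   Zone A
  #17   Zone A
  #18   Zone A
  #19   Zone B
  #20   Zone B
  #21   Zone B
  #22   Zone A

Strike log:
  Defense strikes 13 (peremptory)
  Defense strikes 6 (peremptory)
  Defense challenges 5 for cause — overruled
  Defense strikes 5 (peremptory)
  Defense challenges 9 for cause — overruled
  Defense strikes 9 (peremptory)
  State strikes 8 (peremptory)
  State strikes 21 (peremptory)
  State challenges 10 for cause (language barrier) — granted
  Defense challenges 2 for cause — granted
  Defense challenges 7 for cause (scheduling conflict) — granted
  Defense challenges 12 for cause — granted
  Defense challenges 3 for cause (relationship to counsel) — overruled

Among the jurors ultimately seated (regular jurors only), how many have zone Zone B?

Removed: #2, #5, #6, #7, #8, #9, #10, #12, #13, #21.
Seated jurors 1–8: #1, #3, #4, #11, #14, #15, #16, #17 (alternates #18, #19 not counted).
Of those, in Zone B: #11, #14 → 2.

2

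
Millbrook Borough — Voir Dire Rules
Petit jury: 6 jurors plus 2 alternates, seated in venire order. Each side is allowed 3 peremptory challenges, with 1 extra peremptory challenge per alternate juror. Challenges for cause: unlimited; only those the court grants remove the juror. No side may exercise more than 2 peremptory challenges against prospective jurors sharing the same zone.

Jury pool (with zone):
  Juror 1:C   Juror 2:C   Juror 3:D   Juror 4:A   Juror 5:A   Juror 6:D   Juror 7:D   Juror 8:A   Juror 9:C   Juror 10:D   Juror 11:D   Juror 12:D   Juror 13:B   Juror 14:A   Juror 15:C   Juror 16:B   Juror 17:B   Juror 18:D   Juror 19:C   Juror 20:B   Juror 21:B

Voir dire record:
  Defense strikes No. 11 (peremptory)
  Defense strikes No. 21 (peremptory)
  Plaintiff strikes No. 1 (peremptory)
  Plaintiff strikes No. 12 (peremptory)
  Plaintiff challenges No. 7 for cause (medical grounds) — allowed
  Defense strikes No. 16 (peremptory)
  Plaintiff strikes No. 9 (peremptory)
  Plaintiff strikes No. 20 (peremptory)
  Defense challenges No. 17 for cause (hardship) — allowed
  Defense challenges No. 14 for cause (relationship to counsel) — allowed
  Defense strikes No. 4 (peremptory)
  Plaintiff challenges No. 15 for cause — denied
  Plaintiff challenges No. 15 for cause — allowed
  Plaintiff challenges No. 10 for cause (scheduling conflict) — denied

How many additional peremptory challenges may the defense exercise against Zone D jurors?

1

Defense peremptories so far: #11, #21, #16, #4 — 4 of 5 used, 1 left overall.
Against Zone D: #11 — 1 used; per-zone cap 2 leaves 1.
Binding limit: min(1, 1) = 1.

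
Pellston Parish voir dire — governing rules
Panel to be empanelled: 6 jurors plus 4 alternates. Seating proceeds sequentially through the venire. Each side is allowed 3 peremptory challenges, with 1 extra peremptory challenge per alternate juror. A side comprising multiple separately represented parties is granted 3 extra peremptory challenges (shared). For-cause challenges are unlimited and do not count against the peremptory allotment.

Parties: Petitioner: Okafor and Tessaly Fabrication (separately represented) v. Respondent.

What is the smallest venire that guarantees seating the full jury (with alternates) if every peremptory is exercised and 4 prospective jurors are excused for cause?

31

Seats to fill: 6 + 4 alternates = 10.
Peremptories — Petitioner: 3 + 1×4 + 3 = 10; Respondent: 3 + 1×4 = 7; total 17.
For-cause removals: 4.
Minimum venire: 10 + 17 + 4 = 31.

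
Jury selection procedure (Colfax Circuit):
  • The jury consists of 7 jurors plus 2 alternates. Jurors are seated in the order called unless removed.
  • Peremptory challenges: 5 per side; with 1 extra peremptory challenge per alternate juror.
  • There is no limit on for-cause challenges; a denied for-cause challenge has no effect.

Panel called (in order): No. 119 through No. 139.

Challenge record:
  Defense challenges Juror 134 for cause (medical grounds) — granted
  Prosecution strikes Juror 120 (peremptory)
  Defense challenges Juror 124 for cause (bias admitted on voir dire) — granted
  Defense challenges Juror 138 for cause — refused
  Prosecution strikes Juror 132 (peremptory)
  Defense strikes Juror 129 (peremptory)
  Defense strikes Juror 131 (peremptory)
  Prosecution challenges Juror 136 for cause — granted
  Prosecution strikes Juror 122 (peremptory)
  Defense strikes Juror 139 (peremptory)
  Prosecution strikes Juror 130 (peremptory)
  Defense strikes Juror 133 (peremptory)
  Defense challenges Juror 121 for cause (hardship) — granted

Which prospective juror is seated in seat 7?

135

Removed: #120, #121, #122, #124, #129, #130, #131, #132, #133, #134, #136, #139. (#138 stays — for-cause denied.)
Filling seats in venire order through position 7: #119, #123, #125, #126, #127, #128, #135.
So seat 7 is #135.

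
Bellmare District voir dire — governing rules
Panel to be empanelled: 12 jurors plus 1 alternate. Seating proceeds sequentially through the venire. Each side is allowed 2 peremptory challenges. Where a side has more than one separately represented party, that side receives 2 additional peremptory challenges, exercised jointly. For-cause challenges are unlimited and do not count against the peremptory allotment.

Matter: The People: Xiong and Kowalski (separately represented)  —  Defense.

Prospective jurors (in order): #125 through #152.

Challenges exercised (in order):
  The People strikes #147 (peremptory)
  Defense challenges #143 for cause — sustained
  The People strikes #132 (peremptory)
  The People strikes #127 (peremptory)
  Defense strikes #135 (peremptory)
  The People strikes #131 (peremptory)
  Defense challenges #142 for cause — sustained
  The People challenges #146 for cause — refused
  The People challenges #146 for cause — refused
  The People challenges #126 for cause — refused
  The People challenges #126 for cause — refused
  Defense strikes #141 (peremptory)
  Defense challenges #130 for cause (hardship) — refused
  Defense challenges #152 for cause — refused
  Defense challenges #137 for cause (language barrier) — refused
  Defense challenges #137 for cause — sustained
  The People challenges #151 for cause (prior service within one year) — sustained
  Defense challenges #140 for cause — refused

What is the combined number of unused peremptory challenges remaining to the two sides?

0

The People allotment: 2 base + 2 multi-party = 4. Defense allotment: 2.
The People peremptories used: #147, #132, #127, #131 — 4 (for-cause on #146, #146, #126, #126, #151 don't count).
Defense peremptories used: #135, #141 — 2 (for-cause on #143, #142, #130, #152, #137, #137, #140 don't count).
Remaining: (4 − 4) + (2 − 2) = 0.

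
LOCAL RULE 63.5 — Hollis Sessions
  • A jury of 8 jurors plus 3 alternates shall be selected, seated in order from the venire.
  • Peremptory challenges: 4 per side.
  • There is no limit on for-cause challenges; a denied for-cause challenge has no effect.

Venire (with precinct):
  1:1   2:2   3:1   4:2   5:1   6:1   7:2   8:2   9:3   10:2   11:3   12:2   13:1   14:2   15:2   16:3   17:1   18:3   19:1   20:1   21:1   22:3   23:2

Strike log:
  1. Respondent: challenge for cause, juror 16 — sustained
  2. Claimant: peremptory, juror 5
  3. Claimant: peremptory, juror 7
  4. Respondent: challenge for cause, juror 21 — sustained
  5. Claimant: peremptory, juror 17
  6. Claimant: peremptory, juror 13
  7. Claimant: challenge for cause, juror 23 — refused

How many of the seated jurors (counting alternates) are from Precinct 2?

6

Removed: #5, #7, #13, #16, #17, #21.
Seated (11 incl. alternates): #1, #2, #3, #4, #6, #8, #9, #10, #11, #12, #14.
Of those, in Precinct 2: #2, #4, #8, #10, #12, #14 → 6.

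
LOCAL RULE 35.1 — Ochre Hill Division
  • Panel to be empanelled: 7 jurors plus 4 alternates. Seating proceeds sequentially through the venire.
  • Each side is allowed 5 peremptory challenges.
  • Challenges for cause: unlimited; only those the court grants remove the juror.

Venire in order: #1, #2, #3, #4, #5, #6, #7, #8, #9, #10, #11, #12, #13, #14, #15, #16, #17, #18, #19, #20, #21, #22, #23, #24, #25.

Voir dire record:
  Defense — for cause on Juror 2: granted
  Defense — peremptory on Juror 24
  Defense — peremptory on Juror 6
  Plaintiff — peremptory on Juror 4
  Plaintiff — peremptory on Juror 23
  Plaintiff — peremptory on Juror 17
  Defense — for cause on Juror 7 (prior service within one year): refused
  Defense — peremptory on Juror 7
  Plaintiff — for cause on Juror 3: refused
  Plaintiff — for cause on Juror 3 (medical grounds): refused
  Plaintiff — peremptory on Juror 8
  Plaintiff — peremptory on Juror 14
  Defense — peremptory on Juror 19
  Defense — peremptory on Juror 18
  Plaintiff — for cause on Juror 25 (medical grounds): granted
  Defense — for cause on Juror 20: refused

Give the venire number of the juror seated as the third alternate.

Removed: #2, #4, #6, #7, #8, #14, #17, #18, #19, #23, #24, #25. (#3, #20 stay — for-cause denied.)
Seating in order: seats 1–7 → #1, #3, #5, #9, #10, #11, #12; alternates → #13, #15, #16, #20.
So alternate 3 is #16.

16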